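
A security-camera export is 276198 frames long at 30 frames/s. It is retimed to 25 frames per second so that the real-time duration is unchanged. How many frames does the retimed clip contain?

Target frames = source frames × (target rate / source rate) = 276198 × (25)/(30) = 276198 × 5/6 = 230165.

230165 frames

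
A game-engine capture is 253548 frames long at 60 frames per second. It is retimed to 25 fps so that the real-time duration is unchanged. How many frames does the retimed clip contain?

Target frames = source frames × (target rate / source rate) = 253548 × (25)/(60) = 253548 × 5/12 = 105645.

105645 frames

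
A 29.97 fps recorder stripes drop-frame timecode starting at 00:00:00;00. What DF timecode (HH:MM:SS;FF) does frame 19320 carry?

00:10:44;18

Each 10-minute DF block holds 10 × 60 × 30 − 9 × 2 = 17982 frames. 19320 ÷ 17982 → 1 full block, remainder 1338.
Within the partial block the first minute is 1800 frames and each further minute 1798, so 0 further minute boundaries passed. Total skipped labels = 18 × 1 + 2 × 0 = 18.
Non-drop label index = 19320 + 18 = 19338; at 30 labels/s that is 00:10:44:18, i.e. DF 00:10:44;18.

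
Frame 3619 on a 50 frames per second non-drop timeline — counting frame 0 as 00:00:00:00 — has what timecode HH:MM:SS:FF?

00:01:12:19

3619 ÷ 50 = 72 full seconds, remainder 19 frames.
72 s = 0 h 1 min 12 s.
Timecode: 00:01:12:19.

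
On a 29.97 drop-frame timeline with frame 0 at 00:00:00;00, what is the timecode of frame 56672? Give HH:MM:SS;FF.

00:31:30;28

Ten DF minutes hold 17982 frames, so frame 56672 lies in block 3 (frames 53946–71927) with 2726 frames into that block.
The block's first minute is 1800 frames and the rest 1798 each; 2726 frames reaches minute 1, so 3 × 18 + 1 × 2 = 56 labels have been skipped so far.
Adding those back, label number 56672 + 56 = 56728 at 30 labels/s is 1890 s + 28 f = 0 h 31 min 30 s frame 28, i.e. 00:31:30;28.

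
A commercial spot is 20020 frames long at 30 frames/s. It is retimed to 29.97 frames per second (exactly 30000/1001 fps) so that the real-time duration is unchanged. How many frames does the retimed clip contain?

Target frames = source frames × (target rate / source rate) = 20020 × (30000/1001)/(30) = 20020 × 1000/1001 = 20000.

20000 frames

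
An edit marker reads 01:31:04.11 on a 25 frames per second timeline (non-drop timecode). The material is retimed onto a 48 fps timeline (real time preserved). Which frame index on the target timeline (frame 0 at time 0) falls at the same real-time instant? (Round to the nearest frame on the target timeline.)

Source frame index: (1×3600 + 31×60 + 4) × 25 + 11 = 136611.
Real time: 136611 / (25) = 136611/25 s.
Target frame: (136611/25) × (48) = 6557328/25 ≈ 262293.120 → 262293.

frame 262293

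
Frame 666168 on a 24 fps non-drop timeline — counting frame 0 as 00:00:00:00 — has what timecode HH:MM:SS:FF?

666168 ÷ 24 = 27757 full seconds, remainder 0 frames.
27757 s = 7 h 42 min 37 s.
Timecode: 07:42:37:00.

07:42:37:00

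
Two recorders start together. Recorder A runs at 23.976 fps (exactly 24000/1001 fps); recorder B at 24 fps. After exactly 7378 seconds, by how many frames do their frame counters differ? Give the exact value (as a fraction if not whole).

A emits 24000/1001 × 7378 = 25296000/143 frames; B emits 24 × 7378 = 177072.
Difference = 25296/143 frames (≈ 176.8951); B is ahead of A.

25296/143 frames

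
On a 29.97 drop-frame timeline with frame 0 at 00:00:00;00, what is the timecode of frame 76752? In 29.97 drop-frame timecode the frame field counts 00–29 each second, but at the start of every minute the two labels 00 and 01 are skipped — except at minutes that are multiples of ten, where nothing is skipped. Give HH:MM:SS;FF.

Each 10-minute DF block holds 10 × 60 × 30 − 9 × 2 = 17982 frames. 76752 ÷ 17982 → 4 full blocks, remainder 4824.
Within the partial block the first minute is 1800 frames and each further minute 1798, so 2 further minute boundaries passed. Total skipped labels = 18 × 4 + 2 × 2 = 76.
Non-drop label index = 76752 + 76 = 76828; at 30 labels/s that is 00:42:40:28, i.e. DF 00:42:40;28.

00:42:40;28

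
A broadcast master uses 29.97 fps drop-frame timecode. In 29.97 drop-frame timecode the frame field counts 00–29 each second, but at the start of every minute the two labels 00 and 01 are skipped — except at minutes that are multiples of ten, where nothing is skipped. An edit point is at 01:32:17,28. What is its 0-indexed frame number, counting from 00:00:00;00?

Complete 10-minute blocks: 9, each 17982 frames → 161838.
Remaining 2 whole minutes in the current block: 1800 + 1 × 1798 = 3598 frames.
Within the current minute: 17 × 30 + 28 − 2 = 536 (labels ;00/;01 skipped at this minute). Total = 161838 + 3598 + 536 = 165972.

165972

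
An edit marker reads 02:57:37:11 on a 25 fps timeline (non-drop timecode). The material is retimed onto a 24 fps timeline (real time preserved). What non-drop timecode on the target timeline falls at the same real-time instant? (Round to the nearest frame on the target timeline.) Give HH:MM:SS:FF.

02:57:37:11

Source frame index: (2×3600 + 57×60 + 37) × 25 + 11 = 266436.
Real time: 266436 / (25) = 266436/25 s.
Target frame: (266436/25) × (24) = 6394464/25 ≈ 255778.560 → 255779.
At 24 labels/s: frame 255779 → 02:57:37:11.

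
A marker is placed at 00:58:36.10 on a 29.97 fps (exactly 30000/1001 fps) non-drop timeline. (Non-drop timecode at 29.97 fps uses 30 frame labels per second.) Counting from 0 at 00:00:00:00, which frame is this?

Total seconds to the label: (0 × 3600 + 58 × 60 + 36) = 3516.
Frame index = 3516 × 30 + 10 = 105490.

frame 105490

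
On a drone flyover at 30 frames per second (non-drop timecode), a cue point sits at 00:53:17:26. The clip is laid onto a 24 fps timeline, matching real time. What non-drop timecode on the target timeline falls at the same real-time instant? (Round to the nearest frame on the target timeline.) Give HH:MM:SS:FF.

00:53:17:21

Source frame index: (0×3600 + 53×60 + 17) × 30 + 26 = 95936.
Real time: 95936 / (30) = 47968/15 s.
Target frame: (47968/15) × (24) = 383744/5 ≈ 76748.800 → 76749.
At 24 labels/s: frame 76749 → 00:53:17:21.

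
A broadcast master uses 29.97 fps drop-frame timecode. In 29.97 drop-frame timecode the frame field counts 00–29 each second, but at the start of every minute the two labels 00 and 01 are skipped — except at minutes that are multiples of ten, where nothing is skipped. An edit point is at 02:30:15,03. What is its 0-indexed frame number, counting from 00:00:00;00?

270183

As if non-drop at 30 labels/s: (2 × 3600 + 30 × 60 + 15) × 30 + 3 = 270453.
Minute boundaries passed: 150; those not divisible by 10: 150 − 15 = 135; dropped labels = 2 × 135 = 270.
Actual frame index = 270453 − 270 = 270183.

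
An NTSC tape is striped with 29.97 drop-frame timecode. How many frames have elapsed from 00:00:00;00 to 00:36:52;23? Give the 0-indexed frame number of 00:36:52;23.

Complete 10-minute blocks: 3, each 17982 frames → 53946.
Remaining 6 whole minutes in the current block: 1800 + 5 × 1798 = 10790 frames.
Within the current minute: 52 × 30 + 23 − 2 = 1581 (labels ;00/;01 skipped at this minute). Total = 53946 + 10790 + 1581 = 66317.

66317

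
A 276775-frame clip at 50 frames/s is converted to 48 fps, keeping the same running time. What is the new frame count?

Target frames = source frames × (target rate / source rate) = 276775 × (48)/(50) = 276775 × 24/25 = 265704.

265704 frames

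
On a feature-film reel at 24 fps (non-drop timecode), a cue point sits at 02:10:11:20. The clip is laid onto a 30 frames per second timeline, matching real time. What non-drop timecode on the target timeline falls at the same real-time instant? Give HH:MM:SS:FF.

02:10:11:25

Source frame index: (2×3600 + 10×60 + 11) × 24 + 20 = 187484.
Real time: 187484 / (24) = 46871/6 s.
Target frame: (46871/6) × (30) = 234355.
At 30 labels/s: frame 234355 → 02:10:11:25.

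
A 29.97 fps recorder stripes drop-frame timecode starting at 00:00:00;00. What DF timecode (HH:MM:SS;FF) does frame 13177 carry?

Each 10-minute DF block holds 10 × 60 × 30 − 9 × 2 = 17982 frames. 13177 ÷ 17982 → 0 full blocks, remainder 13177.
Within the partial block the first minute is 1800 frames and each further minute 1798, so 7 further minute boundaries passed. Total skipped labels = 18 × 0 + 2 × 7 = 14.
Non-drop label index = 13177 + 14 = 13191; at 30 labels/s that is 00:07:19:21, i.e. DF 00:07:19;21.

00:07:19;21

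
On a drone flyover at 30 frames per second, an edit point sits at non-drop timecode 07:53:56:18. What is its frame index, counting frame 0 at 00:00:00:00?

853098

Total seconds to the label: (7 × 3600 + 53 × 60 + 56) = 28436.
Frame index = 28436 × 30 + 18 = 853098.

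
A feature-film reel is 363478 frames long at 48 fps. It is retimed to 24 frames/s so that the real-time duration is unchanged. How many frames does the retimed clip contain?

Target frames = source frames × (target rate / source rate) = 363478 × (24)/(48) = 363478 × 1/2 = 181739.

181739 frames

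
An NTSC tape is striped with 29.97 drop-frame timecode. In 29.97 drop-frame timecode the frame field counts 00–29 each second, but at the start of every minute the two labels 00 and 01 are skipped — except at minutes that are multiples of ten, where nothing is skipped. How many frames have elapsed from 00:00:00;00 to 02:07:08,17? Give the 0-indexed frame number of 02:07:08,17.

228627

Complete 10-minute blocks: 12, each 17982 frames → 215784.
Remaining 7 whole minutes in the current block: 1800 + 6 × 1798 = 12588 frames.
Within the current minute: 8 × 30 + 17 − 2 = 255 (labels ;00/;01 skipped at this minute). Total = 215784 + 12588 + 255 = 228627.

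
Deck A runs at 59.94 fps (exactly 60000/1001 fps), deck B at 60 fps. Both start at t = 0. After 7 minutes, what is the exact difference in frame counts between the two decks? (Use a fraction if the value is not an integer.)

7 min = 420 s.
A emits 60000/1001 × 420 = 3600000/143 frames; B emits 60 × 420 = 25200.
Difference = 3600/143 frames (≈ 25.1748); B is ahead of A.

3600/143 frames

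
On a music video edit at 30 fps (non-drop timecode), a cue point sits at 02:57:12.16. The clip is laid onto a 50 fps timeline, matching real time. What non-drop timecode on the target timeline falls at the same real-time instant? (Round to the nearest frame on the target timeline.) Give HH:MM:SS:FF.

02:57:12:27

Source frame index: (2×3600 + 57×60 + 12) × 30 + 16 = 318976.
Real time: 318976 / (30) = 159488/15 s.
Target frame: (159488/15) × (50) = 1594880/3 ≈ 531626.667 → 531627.
At 50 labels/s: frame 531627 → 02:57:12:27.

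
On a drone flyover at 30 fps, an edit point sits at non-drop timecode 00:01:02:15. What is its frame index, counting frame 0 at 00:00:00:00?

1875

Total seconds to the label: (0 × 3600 + 1 × 60 + 2) = 62.
Frame index = 62 × 30 + 15 = 1875.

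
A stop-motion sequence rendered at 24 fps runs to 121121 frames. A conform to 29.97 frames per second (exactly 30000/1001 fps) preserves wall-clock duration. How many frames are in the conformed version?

Target frames = source frames × (target rate / source rate) = 121121 × (30000/1001)/(24) = 121121 × 1250/1001 = 151250.

151250 frames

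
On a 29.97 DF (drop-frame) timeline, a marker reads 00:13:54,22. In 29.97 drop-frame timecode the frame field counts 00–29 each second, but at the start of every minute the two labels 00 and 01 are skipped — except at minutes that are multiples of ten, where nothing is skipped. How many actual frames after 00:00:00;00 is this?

As if non-drop at 30 labels/s: (0 × 3600 + 13 × 60 + 54) × 30 + 22 = 25042.
Minute boundaries passed: 13; those not divisible by 10: 13 − 1 = 12; dropped labels = 2 × 12 = 24.
Actual frame index = 25042 − 24 = 25018.

25018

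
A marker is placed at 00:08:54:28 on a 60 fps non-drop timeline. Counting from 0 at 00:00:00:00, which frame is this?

frame 32068

Total seconds to the label: (0 × 3600 + 8 × 60 + 54) = 534.
Frame index = 534 × 60 + 28 = 32068.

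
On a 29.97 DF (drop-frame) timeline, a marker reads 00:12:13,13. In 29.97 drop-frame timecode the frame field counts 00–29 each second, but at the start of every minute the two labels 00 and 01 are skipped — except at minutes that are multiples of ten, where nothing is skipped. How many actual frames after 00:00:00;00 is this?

As if non-drop at 30 labels/s: (0 × 3600 + 12 × 60 + 13) × 30 + 13 = 22003.
Minute boundaries passed: 12; those not divisible by 10: 12 − 1 = 11; dropped labels = 2 × 11 = 22.
Actual frame index = 22003 − 22 = 21981.

21981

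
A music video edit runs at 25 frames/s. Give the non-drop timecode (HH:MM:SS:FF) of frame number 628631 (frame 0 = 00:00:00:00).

628631 ÷ 25 = 25145 full seconds, remainder 6 frames.
25145 s = 6 h 59 min 5 s.
Timecode: 06:59:05:06.

06:59:05:06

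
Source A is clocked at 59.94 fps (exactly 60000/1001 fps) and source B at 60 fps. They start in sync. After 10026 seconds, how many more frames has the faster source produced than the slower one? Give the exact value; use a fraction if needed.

A emits 60000/1001 × 10026 = 601560000/1001 frames; B emits 60 × 10026 = 601560.
Difference = 601560/1001 frames (≈ 600.9590); B is ahead of A.

601560/1001 frames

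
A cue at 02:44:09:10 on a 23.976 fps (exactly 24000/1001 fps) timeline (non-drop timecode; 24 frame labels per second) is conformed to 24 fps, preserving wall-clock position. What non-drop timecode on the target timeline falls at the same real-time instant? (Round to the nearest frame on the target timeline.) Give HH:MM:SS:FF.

Source frame index: (2×3600 + 44×60 + 9) × 24 + 10 = 236386.
Real time: 236386 / (24000/1001) = 118311193/12000 s.
Target frame: (118311193/12000) × (24) = 118311193/500 ≈ 236622.386 → 236622.
At 24 labels/s: frame 236622 → 02:44:19:06.

02:44:19:06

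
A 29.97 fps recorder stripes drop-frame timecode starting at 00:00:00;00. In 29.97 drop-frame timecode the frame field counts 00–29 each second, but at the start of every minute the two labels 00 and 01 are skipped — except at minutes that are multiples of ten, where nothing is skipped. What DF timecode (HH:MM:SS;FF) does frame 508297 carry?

04:42:40;05

Ten DF minutes hold 17982 frames, so frame 508297 lies in block 28 (frames 503496–521477) with 4801 frames into that block.
The block's first minute is 1800 frames and the rest 1798 each; 4801 frames reaches minute 2, so 28 × 18 + 2 × 2 = 508 labels have been skipped so far.
Adding those back, label number 508297 + 508 = 508805 at 30 labels/s is 16960 s + 5 f = 4 h 42 min 40 s frame 5, i.e. 04:42:40;05.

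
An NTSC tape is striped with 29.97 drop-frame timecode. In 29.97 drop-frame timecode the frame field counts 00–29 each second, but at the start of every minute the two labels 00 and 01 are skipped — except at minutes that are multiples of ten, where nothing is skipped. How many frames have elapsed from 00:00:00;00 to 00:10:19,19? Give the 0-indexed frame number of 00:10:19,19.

As if non-drop at 30 labels/s: (0 × 3600 + 10 × 60 + 19) × 30 + 19 = 18589.
Minute boundaries passed: 10; those not divisible by 10: 10 − 1 = 9; dropped labels = 2 × 9 = 18.
Actual frame index = 18589 − 18 = 18571.

18571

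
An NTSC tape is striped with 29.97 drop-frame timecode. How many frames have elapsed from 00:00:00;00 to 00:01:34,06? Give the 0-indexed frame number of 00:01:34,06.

2824

As if non-drop at 30 labels/s: (0 × 3600 + 1 × 60 + 34) × 30 + 6 = 2826.
Minute boundaries passed: 1; those not divisible by 10: 1 − 0 = 1; dropped labels = 2 × 1 = 2.
Actual frame index = 2826 − 2 = 2824.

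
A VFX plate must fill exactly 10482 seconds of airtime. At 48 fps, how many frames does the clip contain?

Frames = 10482 × 48 = 503136.

503136 frames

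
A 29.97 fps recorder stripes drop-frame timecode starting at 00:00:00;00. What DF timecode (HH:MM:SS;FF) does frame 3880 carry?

Each 10-minute DF block holds 10 × 60 × 30 − 9 × 2 = 17982 frames. 3880 ÷ 17982 → 0 full blocks, remainder 3880.
Within the partial block the first minute is 1800 frames and each further minute 1798, so 2 further minute boundaries passed. Total skipped labels = 18 × 0 + 2 × 2 = 4.
Non-drop label index = 3880 + 4 = 3884; at 30 labels/s that is 00:02:09:14, i.e. DF 00:02:09;14.

00:02:09;14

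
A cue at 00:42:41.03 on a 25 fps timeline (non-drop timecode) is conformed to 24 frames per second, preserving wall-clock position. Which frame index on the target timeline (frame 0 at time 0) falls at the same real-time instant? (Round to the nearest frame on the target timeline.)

Source frame index: (0×3600 + 42×60 + 41) × 25 + 3 = 64028.
Real time: 64028 / (25) = 64028/25 s.
Target frame: (64028/25) × (24) = 1536672/25 ≈ 61466.880 → 61467.

frame 61467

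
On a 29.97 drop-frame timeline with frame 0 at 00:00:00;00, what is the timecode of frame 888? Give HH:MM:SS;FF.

00:00:29;18

Each 10-minute DF block holds 10 × 60 × 30 − 9 × 2 = 17982 frames. 888 ÷ 17982 → 0 full blocks, remainder 888.
Within the partial block the first minute is 1800 frames and each further minute 1798, so 0 further minute boundaries passed. Total skipped labels = 18 × 0 + 2 × 0 = 0.
Non-drop label index = 888 + 0 = 888; at 30 labels/s that is 00:00:29:18, i.e. DF 00:00:29;18.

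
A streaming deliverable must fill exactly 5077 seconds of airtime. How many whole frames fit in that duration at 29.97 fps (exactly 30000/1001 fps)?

Frames = 5077 × 30000/1001 = 152310000/1001 ≈ 152157.8422.
Complete frames: 152157.

152157 frames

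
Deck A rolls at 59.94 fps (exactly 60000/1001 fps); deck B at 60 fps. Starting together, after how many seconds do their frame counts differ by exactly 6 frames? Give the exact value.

The gap grows by |60 − 60000/1001| = 60/1001 frames per second.
Time for a 6-frame gap: 6 ÷ (60/1001) = 100.1 s.

100.1 seconds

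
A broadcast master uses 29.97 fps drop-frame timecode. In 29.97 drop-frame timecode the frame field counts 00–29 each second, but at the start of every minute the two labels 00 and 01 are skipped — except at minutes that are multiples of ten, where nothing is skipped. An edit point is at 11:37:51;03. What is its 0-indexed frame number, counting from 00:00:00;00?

1254877

Complete 10-minute blocks: 69, each 17982 frames → 1240758.
Remaining 7 whole minutes in the current block: 1800 + 6 × 1798 = 12588 frames.
Within the current minute: 51 × 30 + 3 − 2 = 1531 (labels ;00/;01 skipped at this minute). Total = 1240758 + 12588 + 1531 = 1254877.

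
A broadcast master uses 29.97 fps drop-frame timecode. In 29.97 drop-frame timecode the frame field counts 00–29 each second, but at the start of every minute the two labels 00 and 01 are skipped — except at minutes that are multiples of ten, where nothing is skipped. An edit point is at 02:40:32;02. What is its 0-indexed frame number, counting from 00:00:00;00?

288674

As if non-drop at 30 labels/s: (2 × 3600 + 40 × 60 + 32) × 30 + 2 = 288962.
Minute boundaries passed: 160; those not divisible by 10: 160 − 16 = 144; dropped labels = 2 × 144 = 288.
Actual frame index = 288962 − 288 = 288674.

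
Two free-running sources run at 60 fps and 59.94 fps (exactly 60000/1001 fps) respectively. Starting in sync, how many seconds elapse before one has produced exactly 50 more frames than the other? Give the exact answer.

5005/6 seconds

The gap grows by |60000/1001 − 60| = 60/1001 frames per second.
Time for a 50-frame gap: 50 ÷ (60/1001) = 5005/6 s.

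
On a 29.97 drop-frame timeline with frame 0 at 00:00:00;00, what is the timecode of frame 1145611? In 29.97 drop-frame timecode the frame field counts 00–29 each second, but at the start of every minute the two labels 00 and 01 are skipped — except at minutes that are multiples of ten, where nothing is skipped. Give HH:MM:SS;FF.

10:37:05;09

Ten DF minutes hold 17982 frames, so frame 1145611 lies in block 63 (frames 1132866–1150847) with 12745 frames into that block.
The block's first minute is 1800 frames and the rest 1798 each; 12745 frames reaches minute 7, so 63 × 18 + 7 × 2 = 1148 labels have been skipped so far.
Adding those back, label number 1145611 + 1148 = 1146759 at 30 labels/s is 38225 s + 9 f = 10 h 37 min 5 s frame 9, i.e. 10:37:05;09.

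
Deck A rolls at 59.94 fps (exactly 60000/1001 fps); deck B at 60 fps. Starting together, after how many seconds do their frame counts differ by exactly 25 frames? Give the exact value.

The gap grows by |60 − 60000/1001| = 60/1001 frames per second.
Time for a 25-frame gap: 25 ÷ (60/1001) = 5005/12 s.

5005/12 seconds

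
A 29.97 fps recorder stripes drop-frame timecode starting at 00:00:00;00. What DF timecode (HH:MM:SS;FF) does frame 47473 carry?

Ten DF minutes hold 17982 frames, so frame 47473 lies in block 2 (frames 35964–53945) with 11509 frames into that block.
The block's first minute is 1800 frames and the rest 1798 each; 11509 frames reaches minute 6, so 2 × 18 + 6 × 2 = 48 labels have been skipped so far.
Adding those back, label number 47473 + 48 = 47521 at 30 labels/s is 1584 s + 1 f = 0 h 26 min 24 s frame 1, i.e. 00:26:24;01.

00:26:24;01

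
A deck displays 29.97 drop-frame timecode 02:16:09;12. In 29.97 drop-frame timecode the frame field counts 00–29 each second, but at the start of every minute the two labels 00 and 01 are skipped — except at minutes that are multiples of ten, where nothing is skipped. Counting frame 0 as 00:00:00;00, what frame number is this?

244836

As if non-drop at 30 labels/s: (2 × 3600 + 16 × 60 + 9) × 30 + 12 = 245082.
Minute boundaries passed: 136; those not divisible by 10: 136 − 13 = 123; dropped labels = 2 × 123 = 246.
Actual frame index = 245082 − 246 = 244836.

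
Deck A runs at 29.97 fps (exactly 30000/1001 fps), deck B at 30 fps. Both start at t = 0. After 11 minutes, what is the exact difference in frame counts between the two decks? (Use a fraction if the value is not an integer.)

11 min = 660 s.
A emits 30000/1001 × 660 = 1800000/91 frames; B emits 30 × 660 = 19800.
Difference = 1800/91 frames (≈ 19.7802); B is ahead of A.

1800/91 frames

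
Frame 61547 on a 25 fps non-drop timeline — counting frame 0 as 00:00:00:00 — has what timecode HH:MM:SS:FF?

61547 ÷ 25 = 2461 full seconds, remainder 22 frames.
2461 s = 0 h 41 min 1 s.
Timecode: 00:41:01:22.

00:41:01:22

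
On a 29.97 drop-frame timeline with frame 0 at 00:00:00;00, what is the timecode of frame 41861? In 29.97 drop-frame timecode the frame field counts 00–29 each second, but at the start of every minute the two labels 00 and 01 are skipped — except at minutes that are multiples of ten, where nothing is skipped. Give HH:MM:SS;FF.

00:23:16;23

Each 10-minute DF block holds 10 × 60 × 30 − 9 × 2 = 17982 frames. 41861 ÷ 17982 → 2 full blocks, remainder 5897.
Within the partial block the first minute is 1800 frames and each further minute 1798, so 3 further minute boundaries passed. Total skipped labels = 18 × 2 + 2 × 3 = 42.
Non-drop label index = 41861 + 42 = 41903; at 30 labels/s that is 00:23:16:23, i.e. DF 00:23:16;23.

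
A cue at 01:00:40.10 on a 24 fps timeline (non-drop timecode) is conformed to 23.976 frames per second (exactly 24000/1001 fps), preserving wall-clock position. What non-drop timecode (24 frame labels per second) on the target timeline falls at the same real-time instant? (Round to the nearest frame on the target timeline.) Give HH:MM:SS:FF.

01:00:36:19

Source frame index: (1×3600 + 0×60 + 40) × 24 + 10 = 87370.
Real time: 87370 / (24) = 43685/12 s.
Target frame: (43685/12) × (24000/1001) = 87370000/1001 ≈ 87282.717 → 87283.
At 24 labels/s: frame 87283 → 01:00:36:19.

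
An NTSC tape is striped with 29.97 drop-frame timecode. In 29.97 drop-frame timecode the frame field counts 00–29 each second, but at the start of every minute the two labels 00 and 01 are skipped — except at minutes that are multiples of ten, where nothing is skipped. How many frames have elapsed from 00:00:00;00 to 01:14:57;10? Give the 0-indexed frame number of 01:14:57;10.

134786

Complete 10-minute blocks: 7, each 17982 frames → 125874.
Remaining 4 whole minutes in the current block: 1800 + 3 × 1798 = 7194 frames.
Within the current minute: 57 × 30 + 10 − 2 = 1718 (labels ;00/;01 skipped at this minute). Total = 125874 + 7194 + 1718 = 134786.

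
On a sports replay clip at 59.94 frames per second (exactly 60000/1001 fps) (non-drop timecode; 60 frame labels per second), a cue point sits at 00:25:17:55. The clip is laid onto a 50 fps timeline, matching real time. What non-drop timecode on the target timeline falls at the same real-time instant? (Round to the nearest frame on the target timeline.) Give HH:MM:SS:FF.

Source frame index: (0×3600 + 25×60 + 17) × 60 + 55 = 91075.
Real time: 91075 / (60000/1001) = 3646643/2400 s.
Target frame: (3646643/2400) × (50) = 3646643/48 ≈ 75971.729 → 75972.
At 50 labels/s: frame 75972 → 00:25:19:22.

00:25:19:22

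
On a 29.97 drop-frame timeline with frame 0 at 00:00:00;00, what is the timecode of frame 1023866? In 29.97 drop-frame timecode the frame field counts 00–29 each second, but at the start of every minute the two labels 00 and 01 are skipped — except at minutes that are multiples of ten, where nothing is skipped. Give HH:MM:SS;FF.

Each 10-minute DF block holds 10 × 60 × 30 − 9 × 2 = 17982 frames. 1023866 ÷ 17982 → 56 full blocks, remainder 16874.
Within the partial block the first minute is 1800 frames and each further minute 1798, so 9 further minute boundaries passed. Total skipped labels = 18 × 56 + 2 × 9 = 1026.
Non-drop label index = 1023866 + 1026 = 1024892; at 30 labels/s that is 09:29:23:02, i.e. DF 09:29:23;02.

09:29:23;02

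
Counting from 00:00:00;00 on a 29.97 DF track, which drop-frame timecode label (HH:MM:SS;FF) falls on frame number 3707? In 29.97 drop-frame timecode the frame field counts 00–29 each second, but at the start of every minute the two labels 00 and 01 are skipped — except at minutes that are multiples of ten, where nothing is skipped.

Ten DF minutes hold 17982 frames, so frame 3707 lies in block 0 (frames 0–17981) with 3707 frames into that block.
The block's first minute is 1800 frames and the rest 1798 each; 3707 frames reaches minute 2, so 0 × 18 + 2 × 2 = 4 labels have been skipped so far.
Adding those back, label number 3707 + 4 = 3711 at 30 labels/s is 123 s + 21 f = 0 h 2 min 3 s frame 21, i.e. 00:02:03;21.

00:02:03;21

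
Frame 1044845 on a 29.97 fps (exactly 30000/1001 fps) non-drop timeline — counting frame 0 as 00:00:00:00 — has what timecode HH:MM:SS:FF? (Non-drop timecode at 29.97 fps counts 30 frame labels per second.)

1044845 ÷ 30 = 34828 full seconds, remainder 5 frames.
34828 s = 9 h 40 min 28 s.
Timecode: 09:40:28:05.

09:40:28:05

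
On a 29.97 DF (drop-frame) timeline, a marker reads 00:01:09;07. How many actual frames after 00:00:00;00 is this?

2075

As if non-drop at 30 labels/s: (0 × 3600 + 1 × 60 + 9) × 30 + 7 = 2077.
Minute boundaries passed: 1; those not divisible by 10: 1 − 0 = 1; dropped labels = 2 × 1 = 2.
Actual frame index = 2077 − 2 = 2075.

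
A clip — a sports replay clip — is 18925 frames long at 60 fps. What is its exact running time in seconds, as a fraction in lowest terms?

3785/12 seconds

Running time = 18925 ÷ (60) = 18925 × 1/60 = 3785/12 s.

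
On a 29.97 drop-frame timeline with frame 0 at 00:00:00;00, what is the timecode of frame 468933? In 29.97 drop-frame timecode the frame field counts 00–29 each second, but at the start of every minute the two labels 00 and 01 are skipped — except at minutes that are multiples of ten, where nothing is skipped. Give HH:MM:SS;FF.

Ten DF minutes hold 17982 frames, so frame 468933 lies in block 26 (frames 467532–485513) with 1401 frames into that block.
The block's first minute is 1800 frames and the rest 1798 each; 1401 frames reaches minute 0, so 26 × 18 + 0 × 2 = 468 labels have been skipped so far.
Adding those back, label number 468933 + 468 = 469401 at 30 labels/s is 15646 s + 21 f = 4 h 20 min 46 s frame 21, i.e. 04:20:46;21.

04:20:46;21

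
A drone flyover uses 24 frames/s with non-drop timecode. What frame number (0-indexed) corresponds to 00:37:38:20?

frame 54212

Total seconds to the label: (0 × 3600 + 37 × 60 + 38) = 2258.
Frame index = 2258 × 24 + 20 = 54212.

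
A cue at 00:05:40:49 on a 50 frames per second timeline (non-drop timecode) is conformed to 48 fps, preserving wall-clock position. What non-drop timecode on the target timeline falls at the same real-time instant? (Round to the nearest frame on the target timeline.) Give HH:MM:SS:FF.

00:05:40:47

Source frame index: (0×3600 + 5×60 + 40) × 50 + 49 = 17049.
Real time: 17049 / (50) = 17049/50 s.
Target frame: (17049/50) × (48) = 409176/25 ≈ 16367.040 → 16367.
At 48 labels/s: frame 16367 → 00:05:40:47.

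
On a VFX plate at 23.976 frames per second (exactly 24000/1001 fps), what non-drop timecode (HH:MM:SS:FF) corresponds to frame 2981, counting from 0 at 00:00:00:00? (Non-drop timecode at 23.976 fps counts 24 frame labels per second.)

2981 ÷ 24 = 124 full seconds, remainder 5 frames.
124 s = 0 h 2 min 4 s.
Timecode: 00:02:04:05.

00:02:04:05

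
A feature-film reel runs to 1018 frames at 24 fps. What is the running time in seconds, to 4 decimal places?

Running time = 1018 × 1/24 = 509/12 s ≈ 42.4167 s.

42.4167 seconds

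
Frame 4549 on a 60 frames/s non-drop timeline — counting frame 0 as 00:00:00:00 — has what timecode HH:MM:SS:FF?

00:01:15:49

4549 ÷ 60 = 75 full seconds, remainder 49 frames.
75 s = 0 h 1 min 15 s.
Timecode: 00:01:15:49.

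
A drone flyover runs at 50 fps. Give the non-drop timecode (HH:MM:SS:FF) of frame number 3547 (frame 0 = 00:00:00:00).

00:01:10:47

3547 ÷ 50 = 70 full seconds, remainder 47 frames.
70 s = 0 h 1 min 10 s.
Timecode: 00:01:10:47.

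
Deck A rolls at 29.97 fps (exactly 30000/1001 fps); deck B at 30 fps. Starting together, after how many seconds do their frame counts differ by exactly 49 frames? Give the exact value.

The gap grows by |30 − 30000/1001| = 30/1001 frames per second.
Time for a 49-frame gap: 49 ÷ (30/1001) = 49049/30 s.

49049/30 seconds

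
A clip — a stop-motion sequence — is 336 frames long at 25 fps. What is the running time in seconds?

Running time = 336 / (25) = 13.44 s.

13.44 seconds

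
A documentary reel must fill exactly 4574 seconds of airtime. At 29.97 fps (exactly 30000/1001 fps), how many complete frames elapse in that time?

Frames = 4574 × 30000/1001 = 137220000/1001 ≈ 137082.9171.
Complete frames: 137082.

137082 frames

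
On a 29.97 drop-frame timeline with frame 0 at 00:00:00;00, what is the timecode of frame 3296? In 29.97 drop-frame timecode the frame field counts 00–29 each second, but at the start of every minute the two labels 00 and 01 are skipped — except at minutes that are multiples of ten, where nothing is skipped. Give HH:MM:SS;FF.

Each 10-minute DF block holds 10 × 60 × 30 − 9 × 2 = 17982 frames. 3296 ÷ 17982 → 0 full blocks, remainder 3296.
Within the partial block the first minute is 1800 frames and each further minute 1798, so 1 further minute boundary passed. Total skipped labels = 18 × 0 + 2 × 1 = 2.
Non-drop label index = 3296 + 2 = 3298; at 30 labels/s that is 00:01:49:28, i.e. DF 00:01:49;28.

00:01:49;28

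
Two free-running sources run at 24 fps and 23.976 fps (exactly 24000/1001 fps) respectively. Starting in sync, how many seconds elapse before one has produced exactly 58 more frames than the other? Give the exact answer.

29029/12 seconds

The gap grows by |24000/1001 − 24| = 24/1001 frames per second.
Time for a 58-frame gap: 58 ÷ (24/1001) = 29029/12 s.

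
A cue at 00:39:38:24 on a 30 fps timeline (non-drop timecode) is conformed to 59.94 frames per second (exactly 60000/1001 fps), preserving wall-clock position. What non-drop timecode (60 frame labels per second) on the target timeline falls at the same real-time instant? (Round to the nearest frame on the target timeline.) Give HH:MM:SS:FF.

Source frame index: (0×3600 + 39×60 + 38) × 30 + 24 = 71364.
Real time: 71364 / (30) = 11894/5 s.
Target frame: (11894/5) × (60000/1001) = 142728000/1001 ≈ 142585.415 → 142585.
At 60 labels/s: frame 142585 → 00:39:36:25.

00:39:36:25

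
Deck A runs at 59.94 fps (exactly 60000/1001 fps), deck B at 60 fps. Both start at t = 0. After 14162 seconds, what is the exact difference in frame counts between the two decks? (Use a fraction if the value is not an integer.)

849720/1001 frames

A emits 60000/1001 × 14162 = 849720000/1001 frames; B emits 60 × 14162 = 849720.
Difference = 849720/1001 frames (≈ 848.8711); B is ahead of A.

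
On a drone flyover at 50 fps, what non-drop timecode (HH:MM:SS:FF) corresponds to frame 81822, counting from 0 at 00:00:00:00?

00:27:16:22

81822 ÷ 50 = 1636 full seconds, remainder 22 frames.
1636 s = 0 h 27 min 16 s.
Timecode: 00:27:16:22.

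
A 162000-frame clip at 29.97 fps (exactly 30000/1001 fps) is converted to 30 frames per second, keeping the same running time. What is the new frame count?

Target frames = source frames × (target rate / source rate) = 162000 × (30)/(30000/1001) = 162000 × 1001/1000 = 162162.

162162 frames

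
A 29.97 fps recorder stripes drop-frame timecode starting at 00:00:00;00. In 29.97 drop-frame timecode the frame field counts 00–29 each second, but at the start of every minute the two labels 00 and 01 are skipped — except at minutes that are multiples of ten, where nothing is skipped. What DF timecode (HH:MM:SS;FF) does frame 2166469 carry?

Each 10-minute DF block holds 10 × 60 × 30 − 9 × 2 = 17982 frames. 2166469 ÷ 17982 → 120 full blocks, remainder 8629.
Within the partial block the first minute is 1800 frames and each further minute 1798, so 4 further minute boundaries passed. Total skipped labels = 18 × 120 + 2 × 4 = 2168.
Non-drop label index = 2166469 + 2168 = 2168637; at 30 labels/s that is 20:04:47:27, i.e. DF 20:04:47;27.

20:04:47;27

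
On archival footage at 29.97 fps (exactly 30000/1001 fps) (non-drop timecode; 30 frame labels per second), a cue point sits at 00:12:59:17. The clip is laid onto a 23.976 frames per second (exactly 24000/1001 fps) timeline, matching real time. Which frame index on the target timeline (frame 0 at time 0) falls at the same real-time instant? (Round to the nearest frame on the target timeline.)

frame 18710

Source frame index: (0×3600 + 12×60 + 59) × 30 + 17 = 23387.
Real time: 23387 / (30000/1001) = 23410387/30000 s.
Target frame: (23410387/30000) × (24000/1001) = 93548/5 ≈ 18709.600 → 18710.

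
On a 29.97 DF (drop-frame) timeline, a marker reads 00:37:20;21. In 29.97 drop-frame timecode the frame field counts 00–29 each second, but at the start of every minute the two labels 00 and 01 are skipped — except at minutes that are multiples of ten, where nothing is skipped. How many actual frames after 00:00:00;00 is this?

As if non-drop at 30 labels/s: (0 × 3600 + 37 × 60 + 20) × 30 + 21 = 67221.
Minute boundaries passed: 37; those not divisible by 10: 37 − 3 = 34; dropped labels = 2 × 34 = 68.
Actual frame index = 67221 − 68 = 67153.

67153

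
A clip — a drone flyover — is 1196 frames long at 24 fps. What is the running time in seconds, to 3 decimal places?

Running time = 1196 × 1/24 = 299/6 s ≈ 49.833 s.

49.833 seconds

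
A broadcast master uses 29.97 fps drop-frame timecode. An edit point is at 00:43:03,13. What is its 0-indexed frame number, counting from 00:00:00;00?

77425

Complete 10-minute blocks: 4, each 17982 frames → 71928.
Remaining 3 whole minutes in the current block: 1800 + 2 × 1798 = 5396 frames.
Within the current minute: 3 × 30 + 13 − 2 = 101 (labels ;00/;01 skipped at this minute). Total = 71928 + 5396 + 101 = 77425.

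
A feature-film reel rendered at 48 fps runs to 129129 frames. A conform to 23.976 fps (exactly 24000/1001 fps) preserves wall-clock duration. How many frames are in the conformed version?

64500 frames

Target frames = source frames × (target rate / source rate) = 129129 × (24000/1001)/(48) = 129129 × 500/1001 = 64500.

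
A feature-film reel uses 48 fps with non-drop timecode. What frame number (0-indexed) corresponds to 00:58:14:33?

frame 167745

Total seconds to the label: (0 × 3600 + 58 × 60 + 14) = 3494.
Frame index = 3494 × 48 + 33 = 167745.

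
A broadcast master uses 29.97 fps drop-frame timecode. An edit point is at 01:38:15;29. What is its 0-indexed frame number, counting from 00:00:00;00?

176701

Complete 10-minute blocks: 9, each 17982 frames → 161838.
Remaining 8 whole minutes in the current block: 1800 + 7 × 1798 = 14386 frames.
Within the current minute: 15 × 30 + 29 − 2 = 477 (labels ;00/;01 skipped at this minute). Total = 161838 + 14386 + 477 = 176701.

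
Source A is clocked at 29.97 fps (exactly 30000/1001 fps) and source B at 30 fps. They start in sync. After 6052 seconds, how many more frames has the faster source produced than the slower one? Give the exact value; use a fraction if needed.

A emits 30000/1001 × 6052 = 181560000/1001 frames; B emits 30 × 6052 = 181560.
Difference = 181560/1001 frames (≈ 181.3786); B is ahead of A.

181560/1001 frames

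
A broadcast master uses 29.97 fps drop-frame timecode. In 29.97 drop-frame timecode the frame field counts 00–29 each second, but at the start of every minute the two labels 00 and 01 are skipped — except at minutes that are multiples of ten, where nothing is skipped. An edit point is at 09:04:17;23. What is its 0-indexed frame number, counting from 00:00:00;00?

978753

As if non-drop at 30 labels/s: (9 × 3600 + 4 × 60 + 17) × 30 + 23 = 979733.
Minute boundaries passed: 544; those not divisible by 10: 544 − 54 = 490; dropped labels = 2 × 490 = 980.
Actual frame index = 979733 − 980 = 978753.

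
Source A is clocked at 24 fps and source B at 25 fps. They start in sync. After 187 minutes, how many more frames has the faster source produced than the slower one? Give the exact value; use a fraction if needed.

187 min = 11220 s.
A emits 24 × 11220 = 269280 frames; B emits 25 × 11220 = 280500.
Difference = 11220 frames; B is ahead of A.

11220 frames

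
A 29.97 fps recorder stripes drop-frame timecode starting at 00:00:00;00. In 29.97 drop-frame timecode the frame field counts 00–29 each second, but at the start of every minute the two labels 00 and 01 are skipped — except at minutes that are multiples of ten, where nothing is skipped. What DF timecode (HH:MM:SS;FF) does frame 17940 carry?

00:09:58;18

Ten DF minutes hold 17982 frames, so frame 17940 lies in block 0 (frames 0–17981) with 17940 frames into that block.
The block's first minute is 1800 frames and the rest 1798 each; 17940 frames reaches minute 9, so 0 × 18 + 9 × 2 = 18 labels have been skipped so far.
Adding those back, label number 17940 + 18 = 17958 at 30 labels/s is 598 s + 18 f = 0 h 9 min 58 s frame 18, i.e. 00:09:58;18.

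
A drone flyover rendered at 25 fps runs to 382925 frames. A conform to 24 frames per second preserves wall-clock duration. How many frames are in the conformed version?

367608 frames

Target frames = source frames × (target rate / source rate) = 382925 × (24)/(25) = 382925 × 24/25 = 367608.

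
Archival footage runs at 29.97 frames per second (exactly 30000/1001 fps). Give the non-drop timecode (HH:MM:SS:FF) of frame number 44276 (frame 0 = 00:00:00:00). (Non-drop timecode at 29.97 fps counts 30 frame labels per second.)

44276 ÷ 30 = 1475 full seconds, remainder 26 frames.
1475 s = 0 h 24 min 35 s.
Timecode: 00:24:35:26.

00:24:35:26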